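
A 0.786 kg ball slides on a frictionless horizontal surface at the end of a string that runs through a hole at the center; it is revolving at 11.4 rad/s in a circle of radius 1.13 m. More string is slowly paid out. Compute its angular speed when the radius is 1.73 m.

The constraining force is radial, so m r² ω about the center is conserved.
ω₂ = ω₁ (r₁/r₂)² = (11.4)(1.13/1.73)² = 4.864 rad/s.

ω₂ ≈ 4.86 rad/s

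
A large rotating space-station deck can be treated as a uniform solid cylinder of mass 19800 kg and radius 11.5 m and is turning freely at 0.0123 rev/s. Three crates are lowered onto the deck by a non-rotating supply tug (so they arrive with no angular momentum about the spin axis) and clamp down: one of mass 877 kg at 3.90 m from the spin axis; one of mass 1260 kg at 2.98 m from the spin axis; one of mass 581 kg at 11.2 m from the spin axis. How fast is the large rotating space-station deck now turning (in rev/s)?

No external torque acts about the spin axis; L_before = L_after.
I_p = ½(19800)(11.5)² = 1.309e+06 kg·m².
Added inertia Σmr² = (877)(3.90)² + (1260)(2.98)² + (581)(11.2)² = 97410 kg·m²; I_f = 1.309e+06 + 97410 = 1.407e+06 kg·m².
ω_f = I_p ω_i / I_f = (1.309e+06)(0.0123) / 1.407e+06 = 0.01145 rev/s.

ω_f ≈ 0.0114 rev/s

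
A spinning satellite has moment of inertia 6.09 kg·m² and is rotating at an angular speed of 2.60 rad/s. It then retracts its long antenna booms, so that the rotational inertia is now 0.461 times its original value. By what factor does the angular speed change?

ω₂/ω₁ ≈ 2.17

With no external torque about the axis, L is conserved: I₁ω₁ = I₂ω₂.
I₂ = 0.461 × 6.09 = 2.807 kg·m².
ω₂/ω₁ = I₁/I₂ = 6.090 / 2.807 = 2.169.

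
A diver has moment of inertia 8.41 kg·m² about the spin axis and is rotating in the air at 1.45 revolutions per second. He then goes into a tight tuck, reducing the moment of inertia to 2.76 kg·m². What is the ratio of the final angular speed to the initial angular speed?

Angular momentum about the spin axis is conserved since the torque about it is zero.
ω₂/ω₁ = I₁/I₂ = 8.410 / 2.760 = 3.047.

ω₂/ω₁ ≈ 3.05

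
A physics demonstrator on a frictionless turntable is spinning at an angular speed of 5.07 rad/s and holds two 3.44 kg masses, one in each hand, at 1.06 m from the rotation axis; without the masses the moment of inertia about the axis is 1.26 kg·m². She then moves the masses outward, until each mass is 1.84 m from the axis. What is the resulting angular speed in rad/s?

ω₂ ≈ 1.86 rad/s

No external torque acts about the spin axis, so angular momentum is conserved.
I₁ = 1.26 + 2(3.44)(1.06)² = 8.990 kg·m²; I₂ = 1.26 + 2(3.44)(1.84)² = 24.55 kg·m².
ω₂ = I₁ω₁ / I₂ = (8.990)(5.07 rad/s) / (24.55) = 1.856 rad/s.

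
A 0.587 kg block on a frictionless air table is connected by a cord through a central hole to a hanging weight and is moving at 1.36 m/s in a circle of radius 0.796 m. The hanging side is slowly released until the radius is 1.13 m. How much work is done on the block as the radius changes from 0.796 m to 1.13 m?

W ≈ -0.273 J

Central (radial) force ⇒ zero torque about the center ⇒ m v r is constant.
v₂ = v₁ r₁ / r₂ = (1.36)(0.796) / (1.13) = 0.9580 m/s.
W = ΔKE = ½m(v₂² − v₁²) = -0.2735 J.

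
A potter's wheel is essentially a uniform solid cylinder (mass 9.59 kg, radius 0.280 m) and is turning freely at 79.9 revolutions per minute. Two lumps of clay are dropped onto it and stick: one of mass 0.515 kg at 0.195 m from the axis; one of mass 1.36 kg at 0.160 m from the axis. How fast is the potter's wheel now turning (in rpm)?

No external torque acts about the axis; L_before = L_after.
I_p = ½(9.59)(0.280)² = 0.3759 kg·m².
Added inertia Σmr² = (0.515)(0.195)² + (1.36)(0.160)² = 0.05440 kg·m²; I_f = 0.3759 + 0.05440 = 0.4303 kg·m².
ω_f = I_p ω_i / I_f = (0.3759)(79.9) / 0.4303 = 69.80 rpm.

ω_f ≈ 69.8 rpm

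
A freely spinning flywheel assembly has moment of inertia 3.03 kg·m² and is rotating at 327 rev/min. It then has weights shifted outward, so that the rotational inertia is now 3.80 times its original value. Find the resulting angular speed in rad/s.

Angular momentum about the spin axis is conserved since the torque about it is zero.
I₂ = 3.80 × 3.03 = 11.51 kg·m².
ω₂ = I₁ω₁ / I₂ = (3.030)(327 rpm) / (11.51) = 86.05 rpm = 9.011 rad/s.

ω₂ ≈ 9.01 rad/s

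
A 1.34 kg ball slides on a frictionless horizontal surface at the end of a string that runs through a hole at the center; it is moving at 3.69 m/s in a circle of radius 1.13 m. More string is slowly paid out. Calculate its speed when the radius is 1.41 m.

Central (radial) force ⇒ zero torque about the center ⇒ m v r is constant.
v₂ = v₁ r₁ / r₂ = (3.69)(1.13) / (1.41) = 2.957 m/s.

v₂ ≈ 2.96 m/s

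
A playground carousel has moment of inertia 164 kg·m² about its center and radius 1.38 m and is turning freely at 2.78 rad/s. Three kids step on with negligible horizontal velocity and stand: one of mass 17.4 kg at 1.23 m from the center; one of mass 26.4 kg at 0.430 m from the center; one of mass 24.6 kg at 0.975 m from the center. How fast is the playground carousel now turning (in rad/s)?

ω_f ≈ 2.09 rad/s

No external torque acts about the center; L_before = L_after.
Added inertia Σmr² = (17.4)(1.23)² + (26.4)(0.430)² + (24.6)(0.975)² = 54.59 kg·m²; I_f = 164.0 + 54.59 = 218.6 kg·m².
ω_f = I_p ω_i / I_f = (164.0)(2.78) / 218.6 = 2.086 rad/s.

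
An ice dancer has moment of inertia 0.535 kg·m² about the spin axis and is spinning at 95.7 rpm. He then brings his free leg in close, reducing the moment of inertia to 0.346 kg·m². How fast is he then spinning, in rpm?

No external torque acts about the spin axis, so angular momentum is conserved.
ω₂ = I₁ω₁ / I₂ = (0.5350)(95.7 rpm) / (0.3460) = 148.0 rpm.

ω₂ ≈ 148 rpm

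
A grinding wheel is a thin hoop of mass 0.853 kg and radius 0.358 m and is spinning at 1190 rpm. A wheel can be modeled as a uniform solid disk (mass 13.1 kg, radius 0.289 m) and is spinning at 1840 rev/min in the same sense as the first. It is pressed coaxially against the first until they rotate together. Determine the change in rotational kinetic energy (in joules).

ΔKE ≈ -211 J

No external torque acts about the common axis, so total angular momentum is conserved.
Moments of inertia: I_A = (0.853)(0.358)² = 0.1093 kg·m²; I_B = ½(13.1)(0.289)² = 0.5471 kg·m².
Taking A's sense as positive: L = (0.1093)(1190) + (0.5471)(1840) = 1137 kg·m²·rpm.
Combined I = 0.1093 + 0.5471 = 0.6564 kg·m².
ω_f = L / I = 1137 / 0.6564 = 1732 rpm.
KE_i = ½ΣIω² = 11000 J; KE_f = ½(0.6564)(181.3)² = 10790 J.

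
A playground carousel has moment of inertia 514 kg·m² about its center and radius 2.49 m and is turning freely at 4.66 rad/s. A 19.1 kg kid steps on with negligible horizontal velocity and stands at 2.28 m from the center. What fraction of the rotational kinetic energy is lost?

fraction ≈ 0.162

The added mass arrives with no angular momentum about the center, and any external torque about the center is negligible, so the system's angular momentum is conserved.
Added inertia Σmr² = (19.1)(2.28)² = 99.29 kg·m²; I_f = 514.0 + 99.29 = 613.3 kg·m².
ω_f = I_p ω_i / I_f = (514.0)(4.66) / 613.3 = 3.906 rad/s.
KE_i = ½(514.0)(4.660 rad/s)² = 5581 J; KE_f = ½(613.3)(3.906)² = 4677 J.
Fraction lost = 0.1619.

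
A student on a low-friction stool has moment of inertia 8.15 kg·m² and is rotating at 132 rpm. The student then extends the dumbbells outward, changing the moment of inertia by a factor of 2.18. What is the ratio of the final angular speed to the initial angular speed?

ω₂/ω₁ ≈ 0.459

No external torque acts about the spin axis, so angular momentum is conserved.
I₂ = 2.18 × 8.15 = 17.77 kg·m².
ω₂/ω₁ = I₁/I₂ = 8.150 / 17.77 = 0.4587.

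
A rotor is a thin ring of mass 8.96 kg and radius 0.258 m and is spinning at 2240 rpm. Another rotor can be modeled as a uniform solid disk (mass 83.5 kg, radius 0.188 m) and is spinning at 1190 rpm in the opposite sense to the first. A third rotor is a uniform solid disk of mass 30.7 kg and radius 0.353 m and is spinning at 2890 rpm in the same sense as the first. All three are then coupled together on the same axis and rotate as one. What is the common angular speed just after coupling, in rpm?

The coupling torques are internal; angular momentum about the shared axis is conserved.
Moments of inertia: I_A = (8.96)(0.258)² = 0.5964 kg·m²; I_B = ½(83.5)(0.188)² = 1.476 kg·m²; I_C = ½(30.7)(0.353)² = 1.913 kg·m².
Taking A's sense as positive: L = (0.5964)(2240) − (1.476)(1190) + (1.913)(2890) = 5108 kg·m²·rpm.
Combined I = 0.5964 + 1.476 + 1.913 = 3.985 kg·m².
ω_f = L / I = 5108 / 3.985 = 1282 rpm.

|ω_f| ≈ 1280 rpm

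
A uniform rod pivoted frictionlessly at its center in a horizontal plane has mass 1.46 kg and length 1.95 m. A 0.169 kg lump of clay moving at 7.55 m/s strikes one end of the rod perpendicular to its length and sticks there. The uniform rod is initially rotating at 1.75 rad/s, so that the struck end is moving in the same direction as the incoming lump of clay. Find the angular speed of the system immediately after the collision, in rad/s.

About the pivot the impulsive forces during the collision are internal, so angular momentum about that axis is conserved.
I_p = (1/12)(1.46)(1.95)² = 0.4626 kg·m². Taking the sense of the lump of clay's angular momentum as positive, L_{lump} = m v R = (0.169)(7.55)(1.95/2) = 1.244 kg·m²/s.
L_i = +I_p ω_p + m v R = +(0.4626)(1.75) + 1.244 = 2.054 kg·m²/s.
After sticking, I_f = I_p + m R² = 0.4626 + (0.169)(1.95/2)² = 0.6233 kg·m².
ω_f = L_i / I_f = 2.054 / 0.6233 = 3.295 rad/s.

|ω_f| ≈ 3.29 rad/s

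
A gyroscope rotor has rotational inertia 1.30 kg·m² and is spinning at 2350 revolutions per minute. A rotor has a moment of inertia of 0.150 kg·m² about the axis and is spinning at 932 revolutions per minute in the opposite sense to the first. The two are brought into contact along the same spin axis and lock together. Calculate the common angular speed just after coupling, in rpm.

The coupling torques are internal; angular momentum about the shared axis is conserved.
Taking A's sense as positive: L = (1.300)(2350) − (0.1500)(932) = 2915 kg·m²·rpm.
Combined I = 1.300 + 0.1500 = 1.450 kg·m².
ω_f = L / I = 2915 / 1.450 = 2010 rpm.

|ω_f| ≈ 2010 rpm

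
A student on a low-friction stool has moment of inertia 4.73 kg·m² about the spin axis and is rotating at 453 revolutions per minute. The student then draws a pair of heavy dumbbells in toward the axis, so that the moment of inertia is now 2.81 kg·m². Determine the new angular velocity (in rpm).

ω₂ ≈ 763 rpm

Angular momentum about the spin axis is conserved since the torque about it is zero.
ω₂ = I₁ω₁ / I₂ = (4.730)(453 rpm) / (2.810) = 762.5 rpm.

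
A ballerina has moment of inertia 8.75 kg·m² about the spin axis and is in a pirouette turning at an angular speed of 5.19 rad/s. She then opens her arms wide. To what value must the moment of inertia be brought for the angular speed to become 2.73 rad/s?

I₂ ≈ 16.6 kg·m²

Angular momentum about the spin axis is conserved since the torque about it is zero.
I₂ = I₁ω₁ / ω₂ = (8.75)(5.19) / (2.73) = 16.63 kg·m².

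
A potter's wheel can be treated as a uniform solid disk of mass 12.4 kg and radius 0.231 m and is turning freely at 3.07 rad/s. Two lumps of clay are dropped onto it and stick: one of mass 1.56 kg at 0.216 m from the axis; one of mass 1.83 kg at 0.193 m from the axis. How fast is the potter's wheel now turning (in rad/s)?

ω_f ≈ 2.15 rad/s

No external torque acts about the axis; L_before = L_after.
I_p = ½(12.4)(0.231)² = 0.3308 kg·m².
Added inertia Σmr² = (1.56)(0.216)² + (1.83)(0.193)² = 0.1409 kg·m²; I_f = 0.3308 + 0.1409 = 0.4718 kg·m².
ω_f = I_p ω_i / I_f = (0.3308)(3.07) / 0.4718 = 2.153 rad/s.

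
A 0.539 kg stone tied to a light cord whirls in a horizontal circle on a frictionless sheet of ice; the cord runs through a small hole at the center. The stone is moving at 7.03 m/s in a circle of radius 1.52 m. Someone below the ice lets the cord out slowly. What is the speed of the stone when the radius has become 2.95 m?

Central (radial) force ⇒ zero torque about the center ⇒ m v r is constant.
v₂ = v₁ r₁ / r₂ = (7.03)(1.52) / (2.95) = 3.622 m/s.

v₂ ≈ 3.62 m/s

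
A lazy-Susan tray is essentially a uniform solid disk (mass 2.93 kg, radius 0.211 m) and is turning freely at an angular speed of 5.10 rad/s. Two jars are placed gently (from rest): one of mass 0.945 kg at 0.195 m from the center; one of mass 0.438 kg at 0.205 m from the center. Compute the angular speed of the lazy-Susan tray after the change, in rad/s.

ω_f ≈ 2.78 rad/s

No external torque acts about the center; L_before = L_after.
I_p = ½(2.93)(0.211)² = 0.06522 kg·m².
Added inertia Σmr² = (0.945)(0.195)² + (0.438)(0.205)² = 0.05434 kg·m²; I_f = 0.06522 + 0.05434 = 0.1196 kg·m².
ω_f = I_p ω_i / I_f = (0.06522)(5.10) / 0.1196 = 2.782 rad/s.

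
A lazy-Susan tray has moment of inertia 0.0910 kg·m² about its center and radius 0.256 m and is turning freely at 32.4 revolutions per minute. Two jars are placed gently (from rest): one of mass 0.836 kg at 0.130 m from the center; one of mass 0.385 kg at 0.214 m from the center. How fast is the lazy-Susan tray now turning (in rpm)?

ω_f ≈ 24.0 rpm

No external torque acts about the center; L_before = L_after.
Added inertia Σmr² = (0.836)(0.130)² + (0.385)(0.214)² = 0.03176 kg·m²; I_f = 0.09100 + 0.03176 = 0.1228 kg·m².
ω_f = I_p ω_i / I_f = (0.09100)(32.4) / 0.1228 = 24.02 rpm.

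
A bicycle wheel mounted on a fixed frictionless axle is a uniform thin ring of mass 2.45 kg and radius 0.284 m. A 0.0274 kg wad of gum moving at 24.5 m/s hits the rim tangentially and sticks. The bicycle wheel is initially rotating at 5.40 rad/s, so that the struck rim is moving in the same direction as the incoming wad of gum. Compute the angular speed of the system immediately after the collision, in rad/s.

The axle reaction passes through the axle and exerts no torque about it; angular momentum about the axle is conserved through the impact.
I_p = (2.45)(0.284)² = 0.1976 kg·m². Taking the sense of the wad of gum's angular momentum as positive, L_{wad} = m v R = (0.0274)(24.5)(0.284) = 0.1906 kg·m²/s.
L_i = +I_p ω_p + m v R = +(0.1976)(5.40) + 0.1906 = 1.258 kg·m²/s.
After sticking, I_f = I_p + m R² = 0.1976 + (0.0274)(0.284)² = 0.1998 kg·m².
ω_f = L_i / I_f = 1.258 / 0.1998 = 6.294 rad/s.

|ω_f| ≈ 6.29 rad/s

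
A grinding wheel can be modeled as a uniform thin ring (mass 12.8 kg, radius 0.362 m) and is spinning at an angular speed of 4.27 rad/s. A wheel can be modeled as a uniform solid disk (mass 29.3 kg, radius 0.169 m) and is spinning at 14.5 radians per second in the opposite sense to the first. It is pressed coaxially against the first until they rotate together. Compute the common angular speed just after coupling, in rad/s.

|ω_f| ≈ 0.523 rad/s

The coupling torques are internal; angular momentum about the shared axis is conserved.
Moments of inertia: I_A = (12.8)(0.362)² = 1.677 kg·m²; I_B = ½(29.3)(0.169)² = 0.4184 kg·m².
Taking A's sense as positive: L = (1.677)(4.27) − (0.4184)(14.5) = 1.095 kg·m²·rad/s.
Combined I = 1.677 + 0.4184 = 2.096 kg·m².
ω_f = L / I = 1.095 / 2.096 = 0.5226 rad/s.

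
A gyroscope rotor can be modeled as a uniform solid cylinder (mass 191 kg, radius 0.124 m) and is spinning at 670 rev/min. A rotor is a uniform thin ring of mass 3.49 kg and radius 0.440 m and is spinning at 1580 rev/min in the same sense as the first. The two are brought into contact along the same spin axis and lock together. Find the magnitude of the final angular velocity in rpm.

No external torque acts about the common axis, so total angular momentum is conserved.
Moments of inertia: I_A = ½(191)(0.124)² = 1.468 kg·m²; I_B = (3.49)(0.440)² = 0.6757 kg·m².
Taking A's sense as positive: L = (1.468)(670) + (0.6757)(1580) = 2051 kg·m²·rpm.
Combined I = 1.468 + 0.6757 = 2.144 kg·m².
ω_f = L / I = 2051 / 2.144 = 956.8 rpm.

|ω_f| ≈ 957 rpm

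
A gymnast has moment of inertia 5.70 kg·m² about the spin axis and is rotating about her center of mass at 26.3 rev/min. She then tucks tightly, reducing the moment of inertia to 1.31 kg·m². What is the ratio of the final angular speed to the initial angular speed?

ω₂/ω₁ ≈ 4.35

With no external torque about the axis, L is conserved: I₁ω₁ = I₂ω₂.
ω₂/ω₁ = I₁/I₂ = 5.700 / 1.310 = 4.351.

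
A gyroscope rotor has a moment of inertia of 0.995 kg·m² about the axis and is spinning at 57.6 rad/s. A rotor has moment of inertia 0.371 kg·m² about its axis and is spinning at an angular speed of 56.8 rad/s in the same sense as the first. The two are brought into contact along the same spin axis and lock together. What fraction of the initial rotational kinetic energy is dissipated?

fraction ≈ 3.85e-05

The coupling torques are internal; angular momentum about the shared axis is conserved.
Taking A's sense as positive: L = (0.9950)(57.6) + (0.3710)(56.8) = 78.38 kg·m²·rad/s.
Combined I = 0.9950 + 0.3710 = 1.366 kg·m².
ω_f = L / I = 78.38 / 1.366 = 57.38 rad/s.
KE_i = ½ΣIω² = 2249 J; KE_f = ½(1.366)(57.38)² = 2249 J.
Fraction dissipated = (KE_i − KE_f)/KE_i = 3.845e-05.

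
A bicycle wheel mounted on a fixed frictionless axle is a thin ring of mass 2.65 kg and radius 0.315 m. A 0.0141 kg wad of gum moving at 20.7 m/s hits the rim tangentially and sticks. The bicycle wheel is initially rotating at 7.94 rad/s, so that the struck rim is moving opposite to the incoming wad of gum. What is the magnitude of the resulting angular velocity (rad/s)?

The axle reaction passes through the axle and exerts no torque about it; angular momentum about the axle is conserved through the impact.
I_p = (2.65)(0.315)² = 0.2629 kg·m². Taking the sense of the wad of gum's angular momentum as positive, L_{wad} = m v R = (0.0141)(20.7)(0.315) = 0.09194 kg·m²/s.
L_i = −I_p ω_p + m v R = −(0.2629)(7.94) + 0.09194 = -1.996 kg·m²/s.
After sticking, I_f = I_p + m R² = 0.2629 + (0.0141)(0.315)² = 0.2643 kg·m².
ω_f = L_i / I_f = -1.996 / 0.2643 = -7.550 rad/s.

|ω_f| ≈ 7.55 rad/s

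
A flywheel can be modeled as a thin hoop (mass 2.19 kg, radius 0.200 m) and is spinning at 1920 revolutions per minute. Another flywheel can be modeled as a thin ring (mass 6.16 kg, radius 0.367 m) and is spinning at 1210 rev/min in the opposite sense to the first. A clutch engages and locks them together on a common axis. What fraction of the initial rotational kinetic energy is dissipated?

fraction ≈ 0.505

No external torque acts about the common axis, so total angular momentum is conserved.
Moments of inertia: I_A = (2.19)(0.200)² = 0.08760 kg·m²; I_B = (6.16)(0.367)² = 0.8297 kg·m².
Taking A's sense as positive: L = (0.08760)(1920) − (0.8297)(1210) = -835.7 kg·m²·rpm.
Combined I = 0.08760 + 0.8297 = 0.9173 kg·m².
ω_f = L / I = -835.7 / 0.9173 = -911.1 rpm.
KE_i = ½ΣIω² = 8431 J; KE_f = ½(0.9173)(95.41)² = 4175 J.
Fraction dissipated = (KE_i − KE_f)/KE_i = 0.5048.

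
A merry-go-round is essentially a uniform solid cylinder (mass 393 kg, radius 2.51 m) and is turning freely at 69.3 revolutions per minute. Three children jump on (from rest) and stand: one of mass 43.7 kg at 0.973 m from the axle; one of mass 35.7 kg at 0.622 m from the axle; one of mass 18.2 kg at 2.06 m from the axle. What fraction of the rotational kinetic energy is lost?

fraction ≈ 0.0966

The added mass arrives with no angular momentum about the axle, and any external torque about the axle is negligible, so the system's angular momentum is conserved.
I_p = ½(393)(2.51)² = 1238 kg·m².
Added inertia Σmr² = (43.7)(0.973)² + (35.7)(0.622)² + (18.2)(2.06)² = 132.4 kg·m²; I_f = 1238 + 132.4 = 1370 kg·m².
ω_f = I_p ω_i / I_f = (1238)(69.3) / 1370 = 62.60 rpm.
KE_i = ½(1238)(7.257 rad/s)² = 32600 J; KE_f = ½(1370)(6.556)² = 29450 J.
Fraction lost = 0.09663.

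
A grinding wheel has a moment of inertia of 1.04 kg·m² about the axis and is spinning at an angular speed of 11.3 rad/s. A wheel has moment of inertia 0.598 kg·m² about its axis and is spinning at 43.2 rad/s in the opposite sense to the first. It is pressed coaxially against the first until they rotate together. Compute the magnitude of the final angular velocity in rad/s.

The coupling torques are internal; angular momentum about the shared axis is conserved.
Taking A's sense as positive: L = (1.040)(11.3) − (0.5980)(43.2) = -14.08 kg·m²·rad/s.
Combined I = 1.040 + 0.5980 = 1.638 kg·m².
ω_f = L / I = -14.08 / 1.638 = -8.597 rad/s.

|ω_f| ≈ 8.60 rad/s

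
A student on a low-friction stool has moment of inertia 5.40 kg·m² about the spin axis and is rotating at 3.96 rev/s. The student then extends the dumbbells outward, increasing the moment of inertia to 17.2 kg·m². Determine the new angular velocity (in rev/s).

Angular momentum about the spin axis is conserved since the torque about it is zero.
ω₂ = I₁ω₁ / I₂ = (5.400)(3.96 rev/s) / (17.20) = 1.243 rev/s.

ω₂ ≈ 1.24 rev/s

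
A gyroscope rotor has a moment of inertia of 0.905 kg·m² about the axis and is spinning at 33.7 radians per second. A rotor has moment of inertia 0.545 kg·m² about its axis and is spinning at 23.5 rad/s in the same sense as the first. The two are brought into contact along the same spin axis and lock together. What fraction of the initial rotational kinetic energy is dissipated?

fraction ≈ 0.0266

No external torque acts about the common axis, so total angular momentum is conserved.
Taking A's sense as positive: L = (0.9050)(33.7) + (0.5450)(23.5) = 43.31 kg·m²·rad/s.
Combined I = 0.9050 + 0.5450 = 1.450 kg·m².
ω_f = L / I = 43.31 / 1.450 = 29.87 rad/s.
KE_i = ½ΣIω² = 664.4 J; KE_f = ½(1.450)(29.87)² = 646.7 J.
Fraction dissipated = (KE_i − KE_f)/KE_i = 0.02663.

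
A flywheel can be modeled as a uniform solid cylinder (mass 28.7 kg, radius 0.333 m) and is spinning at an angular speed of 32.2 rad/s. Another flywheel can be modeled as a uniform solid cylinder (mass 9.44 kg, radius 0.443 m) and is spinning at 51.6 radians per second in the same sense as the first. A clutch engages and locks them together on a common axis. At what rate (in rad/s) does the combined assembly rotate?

|ω_f| ≈ 39.3 rad/s

The coupling torques are internal; angular momentum about the shared axis is conserved.
Moments of inertia: I_A = ½(28.7)(0.333)² = 1.591 kg·m²; I_B = ½(9.44)(0.443)² = 0.9263 kg·m².
Taking A's sense as positive: L = (1.591)(32.2) + (0.9263)(51.6) = 99.04 kg·m²·rad/s.
Combined I = 1.591 + 0.9263 = 2.518 kg·m².
ω_f = L / I = 99.04 / 2.518 = 39.34 rad/s.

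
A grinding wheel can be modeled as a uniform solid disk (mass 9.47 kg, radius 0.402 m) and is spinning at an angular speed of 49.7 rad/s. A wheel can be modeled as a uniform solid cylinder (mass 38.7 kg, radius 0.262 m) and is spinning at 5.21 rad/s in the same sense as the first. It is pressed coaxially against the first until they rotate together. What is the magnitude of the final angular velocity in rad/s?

|ω_f| ≈ 21.5 rad/s

No external torque acts about the common axis, so total angular momentum is conserved.
Moments of inertia: I_A = ½(9.47)(0.402)² = 0.7652 kg·m²; I_B = ½(38.7)(0.262)² = 1.328 kg·m².
Taking A's sense as positive: L = (0.7652)(49.7) + (1.328)(5.21) = 44.95 kg·m²·rad/s.
Combined I = 0.7652 + 1.328 = 2.093 kg·m².
ω_f = L / I = 44.95 / 2.093 = 21.47 rad/s.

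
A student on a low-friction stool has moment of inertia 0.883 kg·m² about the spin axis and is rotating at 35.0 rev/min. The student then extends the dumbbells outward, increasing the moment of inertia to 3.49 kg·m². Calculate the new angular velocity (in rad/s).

Angular momentum about the spin axis is conserved since the torque about it is zero.
ω₂ = I₁ω₁ / I₂ = (0.8830)(35.0 rpm) / (3.490) = 8.855 rpm = 0.9273 rad/s.

ω₂ ≈ 0.927 rad/s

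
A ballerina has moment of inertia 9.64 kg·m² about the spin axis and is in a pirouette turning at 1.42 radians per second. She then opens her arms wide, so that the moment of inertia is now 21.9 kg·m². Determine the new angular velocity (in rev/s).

With no external torque about the axis, L is conserved: I₁ω₁ = I₂ω₂.
ω₂ = I₁ω₁ / I₂ = (9.640)(1.42 rad/s) / (21.90) = 0.6251 rad/s = 0.09948 rev/s.

ω₂ ≈ 0.0995 rev/s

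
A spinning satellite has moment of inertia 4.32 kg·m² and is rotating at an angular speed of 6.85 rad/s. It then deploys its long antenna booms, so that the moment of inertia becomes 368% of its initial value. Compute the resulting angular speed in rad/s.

Angular momentum about the spin axis is conserved since the torque about it is zero.
I₂ = 3.68 × 4.32 = 15.90 kg·m².
ω₂ = I₁ω₁ / I₂ = (4.320)(6.85 rad/s) / (15.90) = 1.861 rad/s.

ω₂ ≈ 1.86 rad/s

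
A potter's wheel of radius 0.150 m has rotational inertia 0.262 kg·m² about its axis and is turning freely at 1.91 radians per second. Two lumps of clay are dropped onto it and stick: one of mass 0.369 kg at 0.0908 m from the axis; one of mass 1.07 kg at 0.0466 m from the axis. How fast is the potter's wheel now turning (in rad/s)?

ω_f ≈ 1.87 rad/s

The added mass arrives with no angular momentum about the axis, and any external torque about the axis is negligible, so the system's angular momentum is conserved.
Added inertia Σmr² = (0.369)(0.0908)² + (1.07)(0.0466)² = 0.005366 kg·m²; I_f = 0.2620 + 0.005366 = 0.2674 kg·m².
ω_f = I_p ω_i / I_f = (0.2620)(1.91) / 0.2674 = 1.872 rad/s.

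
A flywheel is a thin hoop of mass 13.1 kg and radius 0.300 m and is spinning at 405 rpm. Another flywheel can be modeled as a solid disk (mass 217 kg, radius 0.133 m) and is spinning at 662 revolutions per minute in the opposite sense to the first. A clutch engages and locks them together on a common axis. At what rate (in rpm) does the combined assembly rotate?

The coupling torques are internal; angular momentum about the shared axis is conserved.
Moments of inertia: I_A = (13.1)(0.300)² = 1.179 kg·m²; I_B = ½(217)(0.133)² = 1.919 kg·m².
Taking A's sense as positive: L = (1.179)(405) − (1.919)(662) = -793.1 kg·m²·rpm.
Combined I = 1.179 + 1.919 = 3.098 kg·m².
ω_f = L / I = -793.1 / 3.098 = -256.0 rpm.

|ω_f| ≈ 256 rpm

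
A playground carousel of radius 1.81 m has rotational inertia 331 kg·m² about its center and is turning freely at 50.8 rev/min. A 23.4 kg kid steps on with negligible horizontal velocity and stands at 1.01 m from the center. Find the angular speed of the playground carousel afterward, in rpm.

The added mass arrives with no angular momentum about the center, and any external torque about the center is negligible, so the system's angular momentum is conserved.
Added inertia Σmr² = (23.4)(1.01)² = 23.87 kg·m²; I_f = 331.0 + 23.87 = 354.9 kg·m².
ω_f = I_p ω_i / I_f = (331.0)(50.8) / 354.9 = 47.38 rpm.

ω_f ≈ 47.4 rpm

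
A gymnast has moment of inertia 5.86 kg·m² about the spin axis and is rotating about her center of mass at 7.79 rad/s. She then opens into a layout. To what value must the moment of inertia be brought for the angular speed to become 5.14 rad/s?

I₂ ≈ 8.88 kg·m²

No external torque acts about the spin axis, so angular momentum is conserved.
I₂ = I₁ω₁ / ω₂ = (5.86)(7.79) / (5.14) = 8.881 kg·m².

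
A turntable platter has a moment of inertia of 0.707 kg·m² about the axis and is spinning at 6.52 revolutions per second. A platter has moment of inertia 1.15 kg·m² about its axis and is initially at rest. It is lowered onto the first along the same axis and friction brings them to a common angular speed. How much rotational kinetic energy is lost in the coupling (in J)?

ΔKE lost ≈ 367 J

No external torque acts about the common axis, so total angular momentum is conserved.
Taking A's sense as positive: L = (0.7070)(6.52) = 4.610 kg·m²·rev/s.
Combined I = 0.7070 + 1.150 = 1.857 kg·m².
ω_f = L / I = 4.610 / 1.857 = 2.482 rev/s.
KE_i = ½ΣIω² = 593.3 J; KE_f = ½(1.857)(15.60)² = 225.9 J.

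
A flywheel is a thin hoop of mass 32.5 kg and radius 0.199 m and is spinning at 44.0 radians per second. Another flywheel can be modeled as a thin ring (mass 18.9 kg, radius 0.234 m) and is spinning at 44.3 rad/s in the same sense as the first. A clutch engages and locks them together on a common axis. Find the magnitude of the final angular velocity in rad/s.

|ω_f| ≈ 44.1 rad/s

No external torque acts about the common axis, so total angular momentum is conserved.
Moments of inertia: I_A = (32.5)(0.199)² = 1.287 kg·m²; I_B = (18.9)(0.234)² = 1.035 kg·m².
Taking A's sense as positive: L = (1.287)(44.0) + (1.035)(44.3) = 102.5 kg·m²·rad/s.
Combined I = 1.287 + 1.035 = 2.322 kg·m².
ω_f = L / I = 102.5 / 2.322 = 44.13 rad/s.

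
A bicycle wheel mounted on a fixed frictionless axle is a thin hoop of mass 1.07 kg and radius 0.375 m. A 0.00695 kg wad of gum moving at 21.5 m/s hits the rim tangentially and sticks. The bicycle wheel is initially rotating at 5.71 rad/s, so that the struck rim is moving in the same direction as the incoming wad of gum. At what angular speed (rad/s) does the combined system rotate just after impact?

The axle reaction passes through the axle and exerts no torque about it; angular momentum about the axle is conserved through the impact.
I_p = (1.07)(0.375)² = 0.1505 kg·m². Taking the sense of the wad of gum's angular momentum as positive, L_{wad} = m v R = (0.00695)(21.5)(0.375) = 0.05603 kg·m²/s.
L_i = +I_p ω_p + m v R = +(0.1505)(5.71) + 0.05603 = 0.9152 kg·m²/s.
After sticking, I_f = I_p + m R² = 0.1505 + (0.00695)(0.375)² = 0.1514 kg·m².
ω_f = L_i / I_f = 0.9152 / 0.1514 = 6.043 rad/s.

|ω_f| ≈ 6.04 rad/s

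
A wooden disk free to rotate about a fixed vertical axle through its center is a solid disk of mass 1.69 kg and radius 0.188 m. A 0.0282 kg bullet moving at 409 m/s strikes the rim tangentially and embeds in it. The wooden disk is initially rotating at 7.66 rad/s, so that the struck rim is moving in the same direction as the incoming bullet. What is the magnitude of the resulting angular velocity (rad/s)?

|ω_f| ≈ 77.7 rad/s

About the axle the impulsive forces during the collision are internal, so angular momentum about that axis is conserved.
I_p = ½(1.69)(0.188)² = 0.02987 kg·m². Taking the sense of the bullet's angular momentum as positive, L_{bullet} = m v R = (0.0282)(409)(0.188) = 2.168 kg·m²/s.
L_i = +I_p ω_p + m v R = +(0.02987)(7.66) + 2.168 = 2.397 kg·m²/s.
After sticking, I_f = I_p + m R² = 0.02987 + (0.0282)(0.188)² = 0.03086 kg·m².
ω_f = L_i / I_f = 2.397 / 0.03086 = 77.67 rad/s.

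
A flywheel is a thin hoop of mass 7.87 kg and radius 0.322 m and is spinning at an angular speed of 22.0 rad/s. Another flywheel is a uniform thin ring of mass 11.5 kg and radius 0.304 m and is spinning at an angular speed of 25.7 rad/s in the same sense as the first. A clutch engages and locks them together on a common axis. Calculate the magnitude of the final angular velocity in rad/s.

No external torque acts about the common axis, so total angular momentum is conserved.
Moments of inertia: I_A = (7.87)(0.322)² = 0.8160 kg·m²; I_B = (11.5)(0.304)² = 1.063 kg·m².
Taking A's sense as positive: L = (0.8160)(22.0) + (1.063)(25.7) = 45.27 kg·m²·rad/s.
Combined I = 0.8160 + 1.063 = 1.879 kg·m².
ω_f = L / I = 45.27 / 1.879 = 24.09 rad/s.

|ω_f| ≈ 24.1 rad/s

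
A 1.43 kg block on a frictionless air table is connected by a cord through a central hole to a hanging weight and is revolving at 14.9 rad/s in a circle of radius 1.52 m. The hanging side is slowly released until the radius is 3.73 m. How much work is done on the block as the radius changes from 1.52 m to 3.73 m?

The constraining force is radial, so m r² ω about the center is conserved.
ω₂ = ω₁ (r₁/r₂)² = (14.9)(1.52/3.73)² = 2.474 rad/s.
W = ΔKE = ½m(v₂² − v₁²) = -305.8 J.

W ≈ -306 J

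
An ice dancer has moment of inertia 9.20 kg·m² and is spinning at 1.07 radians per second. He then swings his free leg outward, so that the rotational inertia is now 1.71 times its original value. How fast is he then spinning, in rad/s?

With no external torque about the axis, L is conserved: I₁ω₁ = I₂ω₂.
I₂ = 1.71 × 9.20 = 15.73 kg·m².
ω₂ = I₁ω₁ / I₂ = (9.200)(1.07 rad/s) / (15.73) = 0.6257 rad/s.

ω₂ ≈ 0.626 rad/s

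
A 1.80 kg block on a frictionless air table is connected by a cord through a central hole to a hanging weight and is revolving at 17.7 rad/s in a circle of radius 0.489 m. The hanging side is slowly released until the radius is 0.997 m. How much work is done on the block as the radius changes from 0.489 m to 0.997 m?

The constraining force is radial, so m r² ω about the center is conserved.
ω₂ = ω₁ (r₁/r₂)² = (17.7)(0.489/0.997)² = 4.258 rad/s.
W = ΔKE = ½m(v₂² − v₁²) = -51.20 J.

W ≈ -51.2 J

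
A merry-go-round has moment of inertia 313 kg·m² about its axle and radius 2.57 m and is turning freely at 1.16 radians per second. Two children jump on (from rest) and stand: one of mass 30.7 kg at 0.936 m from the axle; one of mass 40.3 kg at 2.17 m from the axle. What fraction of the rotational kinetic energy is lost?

No external torque acts about the axle; L_before = L_after.
Added inertia Σmr² = (30.7)(0.936)² + (40.3)(2.17)² = 216.7 kg·m²; I_f = 313.0 + 216.7 = 529.7 kg·m².
ω_f = I_p ω_i / I_f = (313.0)(1.16) / 529.7 = 0.6855 rad/s.
KE_i = ½(313.0)(1.160 rad/s)² = 210.6 J; KE_f = ½(529.7)(0.6855)² = 124.4 J.
Fraction lost = 0.4091.

fraction ≈ 0.409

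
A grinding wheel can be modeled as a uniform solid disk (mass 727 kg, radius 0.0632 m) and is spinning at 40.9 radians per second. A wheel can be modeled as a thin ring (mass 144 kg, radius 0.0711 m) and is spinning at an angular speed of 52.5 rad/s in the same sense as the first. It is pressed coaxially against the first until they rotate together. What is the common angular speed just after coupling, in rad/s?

|ω_f| ≈ 44.8 rad/s

No external torque acts about the common axis, so total angular momentum is conserved.
Moments of inertia: I_A = ½(727)(0.0632)² = 1.452 kg·m²; I_B = (144)(0.0711)² = 0.7280 kg·m².
Taking A's sense as positive: L = (1.452)(40.9) + (0.7280)(52.5) = 97.60 kg·m²·rad/s.
Combined I = 1.452 + 0.7280 = 2.180 kg·m².
ω_f = L / I = 97.60 / 2.180 = 44.77 rad/s.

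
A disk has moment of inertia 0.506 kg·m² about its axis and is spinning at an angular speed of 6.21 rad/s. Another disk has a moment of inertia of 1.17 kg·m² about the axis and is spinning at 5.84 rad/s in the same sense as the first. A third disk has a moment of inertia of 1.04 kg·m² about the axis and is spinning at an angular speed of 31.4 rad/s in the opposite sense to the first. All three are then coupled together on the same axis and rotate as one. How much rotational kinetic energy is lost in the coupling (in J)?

No external torque acts about the common axis, so total angular momentum is conserved.
Taking A's sense as positive: L = (0.5060)(6.21) + (1.170)(5.84) − (1.040)(31.4) = -22.68 kg·m²·rad/s.
Combined I = 0.5060 + 1.170 + 1.040 = 2.716 kg·m².
ω_f = L / I = -22.68 / 2.716 = -8.351 rad/s.
KE_i = ½ΣIω² = 542.4 J; KE_f = ½(2.716)(8.351)² = 94.70 J.

ΔKE lost ≈ 448 J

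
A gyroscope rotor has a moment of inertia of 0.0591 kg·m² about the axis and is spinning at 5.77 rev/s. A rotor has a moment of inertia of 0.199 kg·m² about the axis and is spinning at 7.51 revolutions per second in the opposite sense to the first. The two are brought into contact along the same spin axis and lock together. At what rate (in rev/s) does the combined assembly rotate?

The coupling torques are internal; angular momentum about the shared axis is conserved.
Taking A's sense as positive: L = (0.05910)(5.77) − (0.1990)(7.51) = -1.153 kg·m²·rev/s.
Combined I = 0.05910 + 0.1990 = 0.2581 kg·m².
ω_f = L / I = -1.153 / 0.2581 = -4.469 rev/s.

|ω_f| ≈ 4.47 rev/s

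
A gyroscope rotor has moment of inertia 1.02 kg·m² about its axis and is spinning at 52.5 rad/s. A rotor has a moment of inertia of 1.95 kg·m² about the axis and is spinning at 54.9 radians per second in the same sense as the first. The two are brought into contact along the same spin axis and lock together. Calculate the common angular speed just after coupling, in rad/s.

|ω_f| ≈ 54.1 rad/s

No external torque acts about the common axis, so total angular momentum is conserved.
Taking A's sense as positive: L = (1.020)(52.5) + (1.950)(54.9) = 160.6 kg·m²·rad/s.
Combined I = 1.020 + 1.950 = 2.970 kg·m².
ω_f = L / I = 160.6 / 2.970 = 54.08 rad/s.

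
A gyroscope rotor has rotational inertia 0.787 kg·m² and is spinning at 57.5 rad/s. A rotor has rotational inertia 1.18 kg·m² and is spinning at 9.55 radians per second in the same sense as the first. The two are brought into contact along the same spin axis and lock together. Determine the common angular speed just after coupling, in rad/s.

No external torque acts about the common axis, so total angular momentum is conserved.
Taking A's sense as positive: L = (0.7870)(57.5) + (1.180)(9.55) = 56.52 kg·m²·rad/s.
Combined I = 0.7870 + 1.180 = 1.967 kg·m².
ω_f = L / I = 56.52 / 1.967 = 28.73 rad/s.

|ω_f| ≈ 28.7 rad/s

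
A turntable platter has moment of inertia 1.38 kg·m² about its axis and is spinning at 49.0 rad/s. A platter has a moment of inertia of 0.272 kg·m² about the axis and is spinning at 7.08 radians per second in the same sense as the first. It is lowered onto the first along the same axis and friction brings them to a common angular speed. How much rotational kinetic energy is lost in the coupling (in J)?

No external torque acts about the common axis, so total angular momentum is conserved.
Taking A's sense as positive: L = (1.380)(49.0) + (0.2720)(7.08) = 69.55 kg·m²·rad/s.
Combined I = 1.380 + 0.2720 = 1.652 kg·m².
ω_f = L / I = 69.55 / 1.652 = 42.10 rad/s.
KE_i = ½ΣIω² = 1664 J; KE_f = ½(1.652)(42.10)² = 1464 J.

ΔKE lost ≈ 200 J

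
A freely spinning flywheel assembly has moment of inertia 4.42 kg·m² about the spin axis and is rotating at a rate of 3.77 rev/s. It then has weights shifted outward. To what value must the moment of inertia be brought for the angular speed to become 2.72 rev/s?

I₂ ≈ 6.13 kg·m²

No external torque acts about the spin axis, so angular momentum is conserved.
I₂ = I₁ω₁ / ω₂ = (4.42)(3.77) / (2.72) = 6.126 kg·m².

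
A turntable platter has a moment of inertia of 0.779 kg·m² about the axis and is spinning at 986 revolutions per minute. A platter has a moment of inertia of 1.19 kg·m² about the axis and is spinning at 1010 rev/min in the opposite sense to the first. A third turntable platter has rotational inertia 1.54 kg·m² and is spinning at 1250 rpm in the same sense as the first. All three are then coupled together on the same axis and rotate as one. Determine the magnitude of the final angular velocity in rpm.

|ω_f| ≈ 425 rpm

No external torque acts about the common axis, so total angular momentum is conserved.
Taking A's sense as positive: L = (0.7790)(986) − (1.190)(1010) + (1.540)(1250) = 1491 kg·m²·rpm.
Combined I = 0.7790 + 1.190 + 1.540 = 3.509 kg·m².
ω_f = L / I = 1491 / 3.509 = 425.0 rpm.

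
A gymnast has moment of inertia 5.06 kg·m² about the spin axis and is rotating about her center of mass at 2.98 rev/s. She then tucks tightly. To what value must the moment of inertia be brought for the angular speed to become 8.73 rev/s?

I₂ ≈ 1.73 kg·m²

With no external torque about the axis, L is conserved: I₁ω₁ = I₂ω₂.
I₂ = I₁ω₁ / ω₂ = (5.06)(2.98) / (8.73) = 1.727 kg·m².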